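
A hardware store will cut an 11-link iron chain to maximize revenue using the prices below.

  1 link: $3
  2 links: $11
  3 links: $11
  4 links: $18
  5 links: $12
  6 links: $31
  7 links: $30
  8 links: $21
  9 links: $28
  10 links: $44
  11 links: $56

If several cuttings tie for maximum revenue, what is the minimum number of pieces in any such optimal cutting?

Let r[k] be the best obtainable value from length k. For each k, try every first piece i and keep the best of price[i] + r[k−i].
r[1] = 3
r[2] = 11
r[3] = 14  (first piece 1, then r[2]=11)
r[4] = 22  (first piece 2, then r[2]=11)
r[5] = 25  (first piece 1, then r[4]=22)
r[6] = 33  (first piece 2, then r[4]=22)
r[7] = 36  (first piece 1, then r[6]=33)
r[8] = 44  (first piece 2, then r[6]=33)
r[9] = 47  (first piece 1, then r[8]=44)
r[10] = 55  (first piece 2, then r[8]=44)
r[11] = 58  (first piece 1, then r[10]=55)
Maximum revenue is $58.
Now minimize piece count subject to staying optimal: for each k, pieces[k] = 1 + min over i with p[i]+r[k−i]=r[k] of pieces[k−i].
pieces[8] = 4
pieces[9] = 5
pieces[10] = 5
pieces[11] = 6

6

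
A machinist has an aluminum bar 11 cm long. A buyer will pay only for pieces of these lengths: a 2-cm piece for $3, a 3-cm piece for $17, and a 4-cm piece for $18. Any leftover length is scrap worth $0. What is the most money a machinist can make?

Consider every possible first cut. best[k] is the best of p[i]+best[k−i] over all sellable i≤k.
best[1] = 0
best[2] = 3
best[3] = max(3+0, 17+0) = 17
best[4] = max(3+3, 17+0, 18+0) = 18
best[5] = max(3+17, 17+3, 18+0) = 20
best[6] = max(3+18, 17+17, 18+3) = 34
best[7] = max(3+20, 17+18, 18+17) = 35
best[8] = max(3+34, 17+20, 18+18) = 37
best[9] = max(3+35, 17+34, 18+20) = 51
best[10] = max(3+37, 17+35, 18+34) = 52
best[11] = max(3+51, 17+37, 18+35) = 54
One optimal cutting: 3 + 3 + 3 + 2 → $54.

54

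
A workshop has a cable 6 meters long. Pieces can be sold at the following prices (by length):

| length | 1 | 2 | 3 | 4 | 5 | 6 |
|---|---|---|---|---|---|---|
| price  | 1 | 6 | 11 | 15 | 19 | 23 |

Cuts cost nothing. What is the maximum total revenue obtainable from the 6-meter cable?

Let r[k] be the best obtainable value from length k. For each k, try every first piece i and keep the best of price[i] + r[k−i].
r[1] = 1
r[2] = max(1+1, 6+0) = 6
r[3] = max(1+6, 6+1, 11+0) = 11
r[4] = max(1+11, 6+6, 11+1, 15+0) = 15
r[5] = max(1+15, 6+11, 11+6, 15+1, 19+0) = 19
r[6] = max(1+19, 6+15, 11+11, 15+6, 19+1, 23+0) = 23
Best is to sell the whole 6-meter piece uncut for $23.

23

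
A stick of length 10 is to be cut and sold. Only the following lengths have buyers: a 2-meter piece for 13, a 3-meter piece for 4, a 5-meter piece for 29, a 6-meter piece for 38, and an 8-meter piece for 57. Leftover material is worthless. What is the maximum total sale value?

70

Consider every possible first cut. f[k] is the best of p[i]+f[k−i] over all sellable i≤k.
f[1] = 0
f[2] = 13
f[3] = 13
f[4] = 26  (first piece 2, then f[2]=13)
f[5] = 29
f[6] = 39  (first piece 2, then f[4]=26)
f[7] = 42  (first piece 2, then f[5]=29)
f[8] = 57
f[9] = 57
f[10] = 70  (first piece 2, then f[8]=57)
One optimal cutting: 8 + 2 → 70.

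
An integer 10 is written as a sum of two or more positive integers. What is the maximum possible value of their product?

36

Fill m[k] for k=2..10: at each k try every first piece i and multiply by the better of (k−i) uncut or m[k−i].
Small cases: m[2]=1, m[3]=2.
m[4] = 2·max(2,1) = 2·2 = 4
m[5] = 2·max(3,2) = 2·3 = 6
m[6] = 3·max(3,2) = 3·3 = 9
m[7] = 2·max(5,6) = 2·6 = 12
m[8] = 2·max(6,9) = 2·9 = 18
m[9] = 3·max(6,9) = 3·9 = 27
m[10] = 2·max(8,18) = 2·18 = 36
One optimal split: 3 + 3 + 2 + 2; product 3·3·2·2 = 36.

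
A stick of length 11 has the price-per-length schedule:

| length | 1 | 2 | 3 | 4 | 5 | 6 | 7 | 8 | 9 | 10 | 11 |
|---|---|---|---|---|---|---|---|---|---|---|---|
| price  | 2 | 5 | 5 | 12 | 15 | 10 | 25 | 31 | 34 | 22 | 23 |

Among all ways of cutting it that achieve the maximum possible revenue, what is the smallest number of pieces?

Consider every possible first cut. r[k] is the best of p[i]+r[k−i] over all sellable i≤k.
r[1] = 2
r[2] = max(2+2, 5+0) = 5
r[3] = max(2+5, 5+2, 5+0) = 7
r[4] = max(2+7, 5+5, 5+2, 12+0) = 12
r[5] = max(2+12, 5+7, 5+5, 12+2, 15+0) = 15
r[6] = max(2+15, 5+12, 5+7, 12+5, 15+2, 10+0) = 17
r[7] = max(2+17, 5+15, 5+12, …, 10+2, 25+0) = 25
r[8] = max(2+25, 5+17, 5+15, …, 25+2, 31+0) = 31
r[9] = max(2+31, 5+25, 5+17, …, 31+2, 34+0) = 34
r[10] = max(2+34, 5+31, 5+25, …, 34+2, 22+0) = 36
r[11] = max(2+36, 5+34, 5+31, …, 22+2, 23+0) = 39
Maximum revenue is €39.
Now minimize piece count subject to staying optimal: for each k, pieces[k] = 1 + min over i with p[i]+r[k−i]=r[k] of pieces[k−i].
pieces[8] = 1
pieces[9] = 1
pieces[10] = 2
pieces[11] = 2

2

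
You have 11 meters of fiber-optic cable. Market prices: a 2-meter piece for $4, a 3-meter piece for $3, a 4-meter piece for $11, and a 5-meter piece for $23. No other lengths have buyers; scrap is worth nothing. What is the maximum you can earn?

46

Build best[k] bottom-up: best[k] = max over allowed piece i of (p[i] + best[k−i]).
best[1] = 0
best[2] = 4
best[3] = 4
best[4] = 11
best[5] = 23
best[6] = 23
best[7] = 27  (first piece 2, then best[5]=23)
best[8] = 27
best[9] = 34  (first piece 4, then best[5]=23)
best[10] = 46  (first piece 5, then best[5]=23)
best[11] = 46
One optimal cutting: pieces 5 + 5 with 1 meter of scrap → $46.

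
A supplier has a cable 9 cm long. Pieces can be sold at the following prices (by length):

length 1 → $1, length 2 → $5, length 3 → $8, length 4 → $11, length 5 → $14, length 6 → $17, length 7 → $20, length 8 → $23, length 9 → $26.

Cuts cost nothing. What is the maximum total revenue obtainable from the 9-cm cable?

26

Let r[k] be the best obtainable value from length k. For each k, try every first piece i and keep the best of price[i] + r[k−i].
r[1] = 1
r[2] = max(1+1, 5+0) = 5
r[3] = max(1+5, 5+1, 8+0) = 8
r[4] = max(1+8, 5+5, 8+1, 11+0) = 11
r[5] = max(1+11, 5+8, 8+5, 11+1, 14+0) = 14
r[6] = max(1+14, 5+11, 8+8, 11+5, 14+1, 17+0) = 17
r[7] = max(1+17, 5+14, 8+11, …, 17+1, 20+0) = 20
r[8] = max(1+20, 5+17, 8+14, …, 20+1, 23+0) = 23
r[9] = max(1+23, 5+20, 8+17, …, 23+1, 26+0) = 26
Best is to sell the whole 9-cm piece uncut for $26.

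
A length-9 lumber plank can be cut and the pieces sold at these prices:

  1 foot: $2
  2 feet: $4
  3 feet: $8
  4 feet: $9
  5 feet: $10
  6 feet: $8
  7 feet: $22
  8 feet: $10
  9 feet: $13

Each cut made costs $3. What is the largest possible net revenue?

23

Build r[k] bottom-up: r[k] = max over allowed piece i of (p[i] + r[k−i]) − 3 per cut.
r[1] = 2
r[2] = 4
r[3] = 8
r[4] = 9
r[5] = 10
r[6] = 13  (first piece 3, then r[3]=8)
r[7] = 22
r[8] = 21  (first piece 1, then r[7]=22)
r[9] = 23  (first piece 2, then r[7]=22)
One optimal plan: pieces 7 + 2 (1 cut) → $26 − $3 = $23.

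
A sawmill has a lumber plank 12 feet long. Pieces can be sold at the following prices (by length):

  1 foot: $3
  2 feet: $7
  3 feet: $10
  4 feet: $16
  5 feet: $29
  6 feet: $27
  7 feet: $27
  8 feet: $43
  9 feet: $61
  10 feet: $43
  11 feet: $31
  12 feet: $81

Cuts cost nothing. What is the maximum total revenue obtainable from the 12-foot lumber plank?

81

Let v[k] be the best obtainable value from length k. For each k, try every first piece i and keep the best of price[i] + v[k−i].
v[1] = 3
v[2] = 7
v[3] = 10  (first piece 1, then v[2]=7)
v[4] = 16
v[5] = 29
v[6] = 32  (first piece 1, then v[5]=29)
v[7] = 36  (first piece 2, then v[5]=29)
v[8] = 43
v[9] = 61
v[10] = 64  (first piece 1, then v[9]=61)
v[11] = 68  (first piece 2, then v[9]=61)
v[12] = 81
Best is to sell the whole 12-foot piece uncut for $81.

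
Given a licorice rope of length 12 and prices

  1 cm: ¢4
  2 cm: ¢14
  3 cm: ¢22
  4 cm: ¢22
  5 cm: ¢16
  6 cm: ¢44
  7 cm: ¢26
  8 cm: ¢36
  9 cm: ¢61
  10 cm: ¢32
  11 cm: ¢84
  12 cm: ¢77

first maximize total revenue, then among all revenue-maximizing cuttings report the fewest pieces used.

Consider every possible first cut. r[k] is the best of p[i]+r[k−i] over all sellable i≤k.
r[1] = 4
r[2] = max(4+4, 14+0) = 14
r[3] = max(4+14, 14+4, 22+0) = 22
r[4] = max(4+22, 14+14, 22+4, 22+0) = 28
r[5] = max(4+28, 14+22, 22+14, 22+4, 16+0) = 36
r[6] = max(4+36, 14+28, 22+22, 22+14, 16+4, 44+0) = 44
r[7] = max(4+44, 14+36, 22+28, …, 44+4, 26+0) = 50
r[8] = max(4+50, 14+44, 22+36, …, 26+4, 36+0) = 58
r[9] = max(4+58, 14+50, 22+44, …, 36+4, 61+0) = 66
r[10] = max(4+66, 14+58, 22+50, …, 61+4, 32+0) = 72
r[11] = max(4+72, 14+66, 22+58, …, 32+4, 84+0) = 84
r[12] = max(4+84, 14+72, 22+66, …, 84+4, 77+0) = 88
Maximum revenue is ¢88.
Now minimize piece count subject to staying optimal: for each k, pieces[k] = 1 + min over i with p[i]+r[k−i]=r[k] of pieces[k−i].
pieces[9] = 2
pieces[10] = 3
pieces[11] = 1
pieces[12] = 2

2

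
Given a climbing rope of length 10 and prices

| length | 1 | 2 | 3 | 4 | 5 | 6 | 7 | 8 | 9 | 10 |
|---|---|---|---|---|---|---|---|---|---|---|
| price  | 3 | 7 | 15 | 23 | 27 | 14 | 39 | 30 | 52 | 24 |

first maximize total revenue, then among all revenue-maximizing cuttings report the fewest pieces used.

2

Consider every possible first cut. r[k] is the best of p[i]+r[k−i] over all sellable i≤k.
r[1] = 3
r[2] = 7
r[3] = 15
r[4] = 23
r[5] = 27
r[6] = 30  (first piece 1, then r[5]=27)
r[7] = 39
r[8] = 46  (first piece 4, then r[4]=23)
r[9] = 52
r[10] = 55  (first piece 1, then r[9]=52)
Maximum revenue is €55.
Now minimize piece count subject to staying optimal: for each k, pieces[k] = 1 + min over i with p[i]+r[k−i]=r[k] of pieces[k−i].
pieces[7] = 1
pieces[8] = 2
pieces[9] = 1
pieces[10] = 2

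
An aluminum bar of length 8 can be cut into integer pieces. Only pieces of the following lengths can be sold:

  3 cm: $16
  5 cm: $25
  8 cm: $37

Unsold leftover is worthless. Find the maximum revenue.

41

Build r[k] bottom-up: r[k] = max over allowed piece i of (p[i] + r[k−i]).
r[1] = 0
r[2] = 0
r[3] = 16
r[4] = 16
r[5] = max(16+0, 25+0) = 25
r[6] = max(16+16, 25+0) = 32
r[7] = max(16+16, 25+0) = 32
r[8] = max(16+25, 25+16, 37+0) = 41
One optimal cutting: 5 + 3 → $41.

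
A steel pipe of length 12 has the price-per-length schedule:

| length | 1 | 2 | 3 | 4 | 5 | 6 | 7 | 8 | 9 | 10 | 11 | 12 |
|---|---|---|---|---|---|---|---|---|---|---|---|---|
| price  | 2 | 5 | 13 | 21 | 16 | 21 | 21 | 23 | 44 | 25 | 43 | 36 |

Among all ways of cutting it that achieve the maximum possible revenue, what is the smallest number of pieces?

3

Consider every possible first cut. r[k] is the best of p[i]+r[k−i] over all sellable i≤k.
r[1] = 2
r[2] = 5
r[3] = 13
r[4] = 21
r[5] = 23  (first piece 1, then r[4]=21)
r[6] = 26  (first piece 2, then r[4]=21)
r[7] = 34  (first piece 3, then r[4]=21)
r[8] = 42  (first piece 4, then r[4]=21)
r[9] = 44  (first piece 1, then r[8]=42)
r[10] = 47  (first piece 2, then r[8]=42)
r[11] = 55  (first piece 3, then r[8]=42)
r[12] = 63  (first piece 4, then r[8]=42)
Maximum revenue is $63.
Now minimize piece count subject to staying optimal: for each k, pieces[k] = 1 + min over i with p[i]+r[k−i]=r[k] of pieces[k−i].
pieces[9] = 1
pieces[10] = 3
pieces[11] = 3
pieces[12] = 3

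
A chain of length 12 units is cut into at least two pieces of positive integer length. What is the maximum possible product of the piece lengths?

81

Let prod[k] be the best product for length k (with at least one cut). For each first piece i, the rest contributes max(k−i, prod[k−i]).
prod[2] = 1×max(1,0) = 1×1 = 1
prod[3] = 1×max(2,1) = 1×2 = 2
prod[4] = 2×max(2,1) = 2×2 = 4
prod[5] = 2×max(3,2) = 2×3 = 6
prod[6] = 3×max(3,2) = 3×3 = 9
prod[7] = 2×max(5,6) = 2×6 = 12
prod[8] = 2×max(6,9) = 2×9 = 18
prod[9] = 3×max(6,9) = 3×9 = 27
prod[10] = 2×max(8,18) = 2×18 = 36
prod[11] = 2×max(9,27) = 2×27 = 54
prod[12] = 3×max(9,27) = 3×27 = 81
One optimal split: 3 + 3 + 3 + 3; product 3×3×3×3 = 81.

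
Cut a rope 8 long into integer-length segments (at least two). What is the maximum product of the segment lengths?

18

Define P[k] = max over 1≤i<k of i · max(k−i, P[k−i]); the inner max lets the remainder stay uncut if that's better.
P[2] = 1*max(1,0) = 1*1 = 1
P[3] = 1*max(2,1) = 1*2 = 2
P[4] = 2*max(2,1) = 2*2 = 4
P[5] = 2*max(3,2) = 2*3 = 6
P[6] = 3*max(3,2) = 3*3 = 9
P[7] = 2*max(5,6) = 2*6 = 12
P[8] = 2*max(6,9) = 2*9 = 18
One optimal split: 3 + 3 + 2; product 3*3*2 = 18.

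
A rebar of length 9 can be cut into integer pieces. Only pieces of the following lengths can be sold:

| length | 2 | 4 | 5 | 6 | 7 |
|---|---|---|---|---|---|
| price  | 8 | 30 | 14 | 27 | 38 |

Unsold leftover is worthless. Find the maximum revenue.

60

Consider every possible first cut. best[k] is the best of p[i]+best[k−i] over all sellable i≤k.
best[1] = 0
best[2] = 8
best[3] = 8
best[4] = max(8+8, 30+0) = 30
best[5] = max(8+8, 30+0, 14+0) = 30
best[6] = max(8+30, 30+8, 14+0, 27+0) = 38
best[7] = max(8+30, 30+8, 14+8, 27+0, 38+0) = 38
best[8] = max(8+38, 30+30, 14+8, 27+8, 38+0) = 60
best[9] = max(8+38, 30+30, 14+30, 27+8, 38+8) = 60
One optimal cutting: pieces 4 + 4 with 1 meter of scrap → ₹60.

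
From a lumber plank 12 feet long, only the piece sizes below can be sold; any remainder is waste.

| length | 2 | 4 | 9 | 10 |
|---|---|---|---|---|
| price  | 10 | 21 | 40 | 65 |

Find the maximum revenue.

Consider every possible first cut. best[k] is the best of p[i]+best[k−i] over all sellable i≤k.
best[1] = 0
best[2] = 10
best[3] = 10
best[4] = max(10+10, 21+0) = 21
best[5] = max(10+10, 21+0) = 21
best[6] = max(10+21, 21+10) = 31
best[7] = max(10+21, 21+10) = 31
best[8] = max(10+31, 21+21) = 42
best[9] = max(10+31, 21+21, 40+0) = 42
best[10] = max(10+42, 21+31, 40+0, 65+0) = 65
best[11] = max(10+42, 21+31, 40+10, 65+0) = 65
best[12] = max(10+65, 21+42, 40+10, 65+10) = 75
One optimal cutting: 10 + 2 → $75.

75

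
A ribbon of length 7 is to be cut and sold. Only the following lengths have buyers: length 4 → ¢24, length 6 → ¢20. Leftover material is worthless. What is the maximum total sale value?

Let best[k] be the best obtainable value from length k. For each k, try every first piece i and keep the best of price[i] + best[k−i].
best[1] = 0
best[2] = 0
best[3] = 0
best[4] = 24
best[5] = 24
best[6] = 24
best[7] = 24
One optimal cutting: pieces 4 with 3 inches of scrap → ¢24.

24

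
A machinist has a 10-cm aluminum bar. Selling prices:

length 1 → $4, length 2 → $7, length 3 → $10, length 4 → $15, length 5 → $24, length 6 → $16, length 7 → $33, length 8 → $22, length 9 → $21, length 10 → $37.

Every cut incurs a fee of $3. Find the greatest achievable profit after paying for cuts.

Let v[k] be the best obtainable value from length k. For each k, try every first piece i and keep the best of price[i] + v[k−i] minus the 3 cut fee when i<k.
v[1] = 4
v[2] = 7
v[3] = 10
v[4] = 15
v[5] = 24
v[6] = 25  (first piece 1, then v[5]=24)
v[7] = 33
v[8] = 34  (first piece 1, then v[7]=33)
v[9] = 37  (first piece 2, then v[7]=33)
v[10] = 45  (first piece 5, then v[5]=24)
One optimal plan: pieces 5 + 5 (1 cut) → $48 − $3 = $45.

45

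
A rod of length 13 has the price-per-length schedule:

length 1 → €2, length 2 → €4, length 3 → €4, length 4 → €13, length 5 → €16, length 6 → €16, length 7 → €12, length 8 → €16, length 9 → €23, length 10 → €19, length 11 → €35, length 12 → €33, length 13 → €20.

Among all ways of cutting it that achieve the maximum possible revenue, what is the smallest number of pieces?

3

Build r[k] bottom-up: r[k] = max over allowed piece i of (p[i] + r[k−i]).
r[1] = 2
r[2] = max(2+2, 4+0) = 4
r[3] = max(2+4, 4+2, 4+0) = 6
r[4] = max(2+6, 4+4, 4+2, 13+0) = 13
r[5] = max(2+13, 4+6, 4+4, 13+2, 16+0) = 16
r[6] = max(2+16, 4+13, 4+6, 13+4, 16+2, 16+0) = 18
r[7] = max(2+18, 4+16, 4+13, …, 16+2, 12+0) = 20
r[8] = max(2+20, 4+18, 4+16, …, 12+2, 16+0) = 26
r[9] = max(2+26, 4+20, 4+18, …, 16+2, 23+0) = 29
r[10] = max(2+29, 4+26, 4+20, …, 23+2, 19+0) = 32
r[11] = max(2+32, 4+29, 4+26, …, 19+2, 35+0) = 35
r[12] = max(2+35, 4+32, 4+29, …, 35+2, 33+0) = 39
r[13] = max(2+39, 4+35, 4+32, …, 33+2, 20+0) = 42
Maximum revenue is €42.
Now minimize piece count subject to staying optimal: for each k, pieces[k] = 1 + min over i with p[i]+r[k−i]=r[k] of pieces[k−i].
pieces[10] = 2
pieces[11] = 1
pieces[12] = 3
pieces[13] = 3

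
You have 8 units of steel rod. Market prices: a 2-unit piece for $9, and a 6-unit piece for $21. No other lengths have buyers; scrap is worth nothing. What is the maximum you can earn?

Let best[k] be the best obtainable value from length k. For each k, try every first piece i and keep the best of price[i] + best[k−i].
best[1] = 0
best[2] = 9
best[3] = 9
best[4] = 18  (first piece 2, then best[2]=9)
best[5] = 18
best[6] = 27  (first piece 2, then best[4]=18)
best[7] = 27
best[8] = 36  (first piece 2, then best[6]=27)
One optimal cutting: 2 + 2 + 2 + 2 → $36.

36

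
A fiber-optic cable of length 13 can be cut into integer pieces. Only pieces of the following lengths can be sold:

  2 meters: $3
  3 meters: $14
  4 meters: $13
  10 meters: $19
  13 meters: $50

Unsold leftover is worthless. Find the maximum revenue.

56

Let r[k] be the best obtainable value from length k. For each k, try every first piece i and keep the best of price[i] + r[k−i].
r[1] = 0
r[2] = 3
r[3] = 14
r[4] = 14
r[5] = 17  (first piece 2, then r[3]=14)
r[6] = 28  (first piece 3, then r[3]=14)
r[7] = 28
r[8] = 31  (first piece 2, then r[6]=28)
r[9] = 42  (first piece 3, then r[6]=28)
r[10] = 42
r[11] = 45  (first piece 2, then r[9]=42)
r[12] = 56  (first piece 3, then r[9]=42)
r[13] = 56
One optimal cutting: pieces 3 + 3 + 3 + 3 with 1 meter of scrap → $56.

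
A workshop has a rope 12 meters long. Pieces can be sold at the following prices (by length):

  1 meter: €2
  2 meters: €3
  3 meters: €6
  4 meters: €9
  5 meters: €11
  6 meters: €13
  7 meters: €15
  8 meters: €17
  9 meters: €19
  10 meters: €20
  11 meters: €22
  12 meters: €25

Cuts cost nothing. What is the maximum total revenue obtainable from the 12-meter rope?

Let v[k] be the best obtainable value from length k. For each k, try every first piece i and keep the best of price[i] + v[k−i].
v[1] = 2
v[2] = 4  (first piece 1, then v[1]=2)
v[3] = 6  (first piece 1, then v[2]=4)
v[4] = 9
v[5] = 11  (first piece 1, then v[4]=9)
v[6] = 13  (first piece 1, then v[5]=11)
v[7] = 15  (first piece 1, then v[6]=13)
v[8] = 18  (first piece 4, then v[4]=9)
v[9] = 20  (first piece 1, then v[8]=18)
v[10] = 22  (first piece 1, then v[9]=20)
v[11] = 24  (first piece 1, then v[10]=22)
v[12] = 27  (first piece 4, then v[8]=18)
One optimal cutting: 4 + 4 + 4 → €9 + €9 + €9 = €27.

27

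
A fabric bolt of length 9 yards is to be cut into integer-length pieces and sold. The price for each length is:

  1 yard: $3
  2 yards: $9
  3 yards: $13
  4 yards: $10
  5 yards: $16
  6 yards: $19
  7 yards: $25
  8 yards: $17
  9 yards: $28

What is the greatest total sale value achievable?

Build v[k] bottom-up: v[k] = max over allowed piece i of (p[i] + v[k−i]).
v[1] = 3
v[2] = 9
v[3] = 13
v[4] = 18  (first piece 2, then v[2]=9)
v[5] = 22  (first piece 2, then v[3]=13)
v[6] = 27  (first piece 2, then v[4]=18)
v[7] = 31  (first piece 2, then v[5]=22)
v[8] = 36  (first piece 2, then v[6]=27)
v[9] = 40  (first piece 2, then v[7]=31)
One optimal cutting: 3 + 2 + 2 + 2 → $13 + $9 + $9 + $9 = $40.

40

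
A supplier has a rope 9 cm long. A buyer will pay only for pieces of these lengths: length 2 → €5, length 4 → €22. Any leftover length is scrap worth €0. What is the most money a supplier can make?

Build best[k] bottom-up: best[k] = max over allowed piece i of (p[i] + best[k−i]).
best[1] = 0
best[2] = 5
best[3] = 5
best[4] = 22
best[5] = 22
best[6] = 27  (first piece 2, then best[4]=22)
best[7] = 27
best[8] = 44  (first piece 4, then best[4]=22)
best[9] = 44
One optimal cutting: pieces 4 + 4 with 1 cm of scrap → €44.

44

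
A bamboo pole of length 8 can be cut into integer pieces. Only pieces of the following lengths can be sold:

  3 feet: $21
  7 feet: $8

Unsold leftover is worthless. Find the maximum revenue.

Build f[k] bottom-up: f[k] = max over allowed piece i of (p[i] + f[k−i]).
f[1] = 0
f[2] = 0
f[3] = 21
f[4] = 21
f[5] = 21
f[6] = 42  (first piece 3, then f[3]=21)
f[7] = max(21+21, 8+0) = 42
f[8] = max(21+21, 8+0) = 42
One optimal cutting: pieces 3 + 3 with 2 feet of scrap → $42.

42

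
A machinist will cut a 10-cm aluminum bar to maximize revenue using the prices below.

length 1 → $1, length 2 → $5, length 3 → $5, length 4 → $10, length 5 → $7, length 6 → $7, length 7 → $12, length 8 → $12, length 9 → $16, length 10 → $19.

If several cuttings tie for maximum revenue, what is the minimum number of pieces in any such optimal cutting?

3

Build r[k] bottom-up: r[k] = max over allowed piece i of (p[i] + r[k−i]).
r[1] = 1
r[2] = max(1+1, 5+0) = 5
r[3] = max(1+5, 5+1, 5+0) = 6
r[4] = max(1+6, 5+5, 5+1, 10+0) = 10
r[5] = max(1+10, 5+6, 5+5, 10+1, 7+0) = 11
r[6] = max(1+11, 5+10, 5+6, 10+5, 7+1, 7+0) = 15
r[7] = max(1+15, 5+11, 5+10, …, 7+1, 12+0) = 16
r[8] = max(1+16, 5+15, 5+11, …, 12+1, 12+0) = 20
r[9] = max(1+20, 5+16, 5+15, …, 12+1, 16+0) = 21
r[10] = max(1+21, 5+20, 5+16, …, 16+1, 19+0) = 25
Maximum revenue is $25.
Now minimize piece count subject to staying optimal: for each k, pieces[k] = 1 + min over i with p[i]+r[k−i]=r[k] of pieces[k−i].
pieces[7] = 3
pieces[8] = 2
pieces[9] = 3
pieces[10] = 3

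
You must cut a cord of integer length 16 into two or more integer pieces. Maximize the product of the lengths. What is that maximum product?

324

Define f[k] = max over 1≤i<k of i · max(k−i, f[k−i]); the inner max lets the remainder stay uncut if that's better.
f[2] = 1·max(1,0) = 1·1 = 1
f[3] = 1·max(2,1) = 1·2 = 2
f[4] = 2·max(2,1) = 2·2 = 4
f[5] = 2·max(3,2) = 2·3 = 6
f[6] = 3·max(3,2) = 3·3 = 9
f[7] = 2·max(5,6) = 2·6 = 12
f[8] = 2·max(6,9) = 2·9 = 18
f[9] = 3·max(6,9) = 3·9 = 27
f[10] = 2·max(8,18) = 2·18 = 36
f[11] = 2·max(9,27) = 2·27 = 54
f[12] = 3·max(9,27) = 3·27 = 81
f[13] = 2·max(11,54) = 2·54 = 108
f[14] = 2·max(12,81) = 2·81 = 162
f[15] = 3·max(12,81) = 3·81 = 243
f[16] = 2·max(14,162) = 2·162 = 324
One optimal split: 3 + 3 + 3 + 3 + 2 + 2; product 3·3·3·3·2·2 = 324.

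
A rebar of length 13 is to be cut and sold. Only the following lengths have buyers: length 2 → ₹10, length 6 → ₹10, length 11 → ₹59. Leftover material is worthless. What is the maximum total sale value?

69

Build f[k] bottom-up: f[k] = max over allowed piece i of (p[i] + f[k−i]).
f[1] = 0
f[2] = 10
f[3] = 10
f[4] = 20  (first piece 2, then f[2]=10)
f[5] = 20
f[6] = 30  (first piece 2, then f[4]=20)
f[7] = 30
f[8] = 40  (first piece 2, then f[6]=30)
f[9] = 40
f[10] = 50  (first piece 2, then f[8]=40)
f[11] = 59
f[12] = 60  (first piece 2, then f[10]=50)
f[13] = 69  (first piece 2, then f[11]=59)
One optimal cutting: 11 + 2 → ₹69.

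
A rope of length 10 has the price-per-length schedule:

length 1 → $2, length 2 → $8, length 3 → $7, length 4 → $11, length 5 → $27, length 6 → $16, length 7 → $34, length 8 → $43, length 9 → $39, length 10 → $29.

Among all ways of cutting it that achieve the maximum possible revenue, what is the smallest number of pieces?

2

Consider every possible first cut. r[k] is the best of p[i]+r[k−i] over all sellable i≤k.
r[1] = 2
r[2] = 8
r[3] = 10  (first piece 1, then r[2]=8)
r[4] = 16  (first piece 2, then r[2]=8)
r[5] = 27
r[6] = 29  (first piece 1, then r[5]=27)
r[7] = 35  (first piece 2, then r[5]=27)
r[8] = 43
r[9] = 45  (first piece 1, then r[8]=43)
r[10] = 54  (first piece 5, then r[5]=27)
Maximum revenue is $54.
Now minimize piece count subject to staying optimal: for each k, pieces[k] = 1 + min over i with p[i]+r[k−i]=r[k] of pieces[k−i].
pieces[7] = 2
pieces[8] = 1
pieces[9] = 2
pieces[10] = 2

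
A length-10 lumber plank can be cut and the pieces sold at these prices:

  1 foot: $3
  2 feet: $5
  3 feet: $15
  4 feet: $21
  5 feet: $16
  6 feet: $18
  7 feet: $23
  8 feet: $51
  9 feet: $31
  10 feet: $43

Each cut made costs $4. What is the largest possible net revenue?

52

Let r[k] be the best obtainable value from length k. For each k, try every first piece i and keep the best of price[i] + r[k−i] minus the 4 cut fee when i<k.
r[1] = 3
r[2] = 5
r[3] = 15
r[4] = 21
r[5] = 20  (first piece 1, then r[4]=21)
r[6] = 26  (first piece 3, then r[3]=15)
r[7] = 32  (first piece 3, then r[4]=21)
r[8] = 51
r[9] = 50  (first piece 1, then r[8]=51)
r[10] = 52  (first piece 2, then r[8]=51)
One optimal plan: pieces 8 + 2 (1 cut) → $56 − $4 = $52.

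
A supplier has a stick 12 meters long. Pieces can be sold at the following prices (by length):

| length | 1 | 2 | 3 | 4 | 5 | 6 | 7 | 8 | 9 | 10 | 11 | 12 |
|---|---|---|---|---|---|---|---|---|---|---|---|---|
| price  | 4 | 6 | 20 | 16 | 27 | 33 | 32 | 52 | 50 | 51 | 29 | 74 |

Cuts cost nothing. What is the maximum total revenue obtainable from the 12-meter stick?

80

Consider every possible first cut. r[k] is the best of p[i]+r[k−i] over all sellable i≤k.
r[1] = 4
r[2] = 8  (first piece 1, then r[1]=4)
r[3] = 20
r[4] = 24  (first piece 1, then r[3]=20)
r[5] = 28  (first piece 1, then r[4]=24)
r[6] = 40  (first piece 3, then r[3]=20)
r[7] = 44  (first piece 1, then r[6]=40)
r[8] = 52
r[9] = 60  (first piece 3, then r[6]=40)
r[10] = 64  (first piece 1, then r[9]=60)
r[11] = 72  (first piece 3, then r[8]=52)
r[12] = 80  (first piece 3, then r[9]=60)
One optimal cutting: 3 + 3 + 3 + 3 → 20 + 20 + 20 + 20 = 80.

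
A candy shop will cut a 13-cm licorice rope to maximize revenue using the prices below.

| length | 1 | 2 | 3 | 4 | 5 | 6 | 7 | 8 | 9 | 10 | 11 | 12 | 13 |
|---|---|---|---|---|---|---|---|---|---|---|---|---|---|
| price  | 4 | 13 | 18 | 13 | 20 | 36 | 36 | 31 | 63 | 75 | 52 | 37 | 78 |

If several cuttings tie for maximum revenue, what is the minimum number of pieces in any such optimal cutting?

2

Consider every possible first cut. r[k] is the best of p[i]+r[k−i] over all sellable i≤k.
r[1] = 4
r[2] = 13
r[3] = 18
r[4] = 26  (first piece 2, then r[2]=13)
r[5] = 31  (first piece 2, then r[3]=18)
r[6] = 39  (first piece 2, then r[4]=26)
r[7] = 44  (first piece 2, then r[5]=31)
r[8] = 52  (first piece 2, then r[6]=39)
r[9] = 63
r[10] = 75
r[11] = 79  (first piece 1, then r[10]=75)
r[12] = 88  (first piece 2, then r[10]=75)
r[13] = 93  (first piece 3, then r[10]=75)
Maximum revenue is ¢93.
Now minimize piece count subject to staying optimal: for each k, pieces[k] = 1 + min over i with p[i]+r[k−i]=r[k] of pieces[k−i].
pieces[10] = 1
pieces[11] = 2
pieces[12] = 2
pieces[13] = 2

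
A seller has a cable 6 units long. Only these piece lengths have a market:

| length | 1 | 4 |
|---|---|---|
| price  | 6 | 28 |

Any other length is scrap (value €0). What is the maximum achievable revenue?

Let f[k] be the best obtainable value from length k. For each k, try every first piece i and keep the best of price[i] + f[k−i].
f[1] = 6
f[2] = 12  (first piece 1, then f[1]=6)
f[3] = 18  (first piece 1, then f[2]=12)
f[4] = max(6+18, 28+0) = 28
f[5] = max(6+28, 28+6) = 34
f[6] = max(6+34, 28+12) = 40
One optimal cutting: 4 + 1 + 1 → €40.

40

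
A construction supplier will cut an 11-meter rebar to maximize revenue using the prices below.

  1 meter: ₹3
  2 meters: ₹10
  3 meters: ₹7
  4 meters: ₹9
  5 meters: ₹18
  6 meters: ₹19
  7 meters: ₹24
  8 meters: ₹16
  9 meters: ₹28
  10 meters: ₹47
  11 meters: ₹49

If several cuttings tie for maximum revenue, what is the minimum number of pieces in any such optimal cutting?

6

Let r[k] be the best obtainable value from length k. For each k, try every first piece i and keep the best of price[i] + r[k−i].
r[1] = 3
r[2] = 10
r[3] = 13  (first piece 1, then r[2]=10)
r[4] = 20  (first piece 2, then r[2]=10)
r[5] = 23  (first piece 1, then r[4]=20)
r[6] = 30  (first piece 2, then r[4]=20)
r[7] = 33  (first piece 1, then r[6]=30)
r[8] = 40  (first piece 2, then r[6]=30)
r[9] = 43  (first piece 1, then r[8]=40)
r[10] = 50  (first piece 2, then r[8]=40)
r[11] = 53  (first piece 1, then r[10]=50)
Maximum revenue is ₹53.
Now minimize piece count subject to staying optimal: for each k, pieces[k] = 1 + min over i with p[i]+r[k−i]=r[k] of pieces[k−i].
pieces[8] = 4
pieces[9] = 5
pieces[10] = 5
pieces[11] = 6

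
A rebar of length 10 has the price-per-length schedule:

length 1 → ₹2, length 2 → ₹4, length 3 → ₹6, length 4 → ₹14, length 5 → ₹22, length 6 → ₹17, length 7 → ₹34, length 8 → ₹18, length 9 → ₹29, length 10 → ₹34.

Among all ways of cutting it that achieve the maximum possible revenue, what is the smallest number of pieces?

Build r[k] bottom-up: r[k] = max over allowed piece i of (p[i] + r[k−i]).
r[1] = 2
r[2] = max(2+2, 4+0) = 4
r[3] = max(2+4, 4+2, 6+0) = 6
r[4] = max(2+6, 4+4, 6+2, 14+0) = 14
r[5] = max(2+14, 4+6, 6+4, 14+2, 22+0) = 22
r[6] = max(2+22, 4+14, 6+6, 14+4, 22+2, 17+0) = 24
r[7] = max(2+24, 4+22, 6+14, …, 17+2, 34+0) = 34
r[8] = max(2+34, 4+24, 6+22, …, 34+2, 18+0) = 36
r[9] = max(2+36, 4+34, 6+24, …, 18+2, 29+0) = 38
r[10] = max(2+38, 4+36, 6+34, …, 29+2, 34+0) = 44
Maximum revenue is ₹44.
Now minimize piece count subject to staying optimal: for each k, pieces[k] = 1 + min over i with p[i]+r[k−i]=r[k] of pieces[k−i].
pieces[7] = 1
pieces[8] = 2
pieces[9] = 2
pieces[10] = 2

2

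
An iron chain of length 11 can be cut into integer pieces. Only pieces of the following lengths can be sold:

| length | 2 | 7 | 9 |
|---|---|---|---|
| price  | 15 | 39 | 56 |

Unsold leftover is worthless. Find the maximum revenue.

75

Build r[k] bottom-up: r[k] = max over allowed piece i of (p[i] + r[k−i]).
r[1] = 0
r[2] = 15
r[3] = 15
r[4] = 30  (first piece 2, then r[2]=15)
r[5] = 30
r[6] = 45  (first piece 2, then r[4]=30)
r[7] = max(15+30, 39+0) = 45
r[8] = max(15+45, 39+0) = 60
r[9] = max(15+45, 39+15, 56+0) = 60
r[10] = max(15+60, 39+15, 56+0) = 75
r[11] = max(15+60, 39+30, 56+15) = 75
One optimal cutting: pieces 2 + 2 + 2 + 2 + 2 with 1 link of scrap → $75.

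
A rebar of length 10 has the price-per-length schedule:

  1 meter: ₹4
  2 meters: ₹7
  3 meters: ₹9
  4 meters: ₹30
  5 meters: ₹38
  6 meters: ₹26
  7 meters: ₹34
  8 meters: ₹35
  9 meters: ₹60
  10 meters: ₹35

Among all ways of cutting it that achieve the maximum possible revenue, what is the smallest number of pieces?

2

Consider every possible first cut. r[k] is the best of p[i]+r[k−i] over all sellable i≤k.
r[1] = 4
r[2] = 8  (first piece 1, then r[1]=4)
r[3] = 12  (first piece 1, then r[2]=8)
r[4] = 30
r[5] = 38
r[6] = 42  (first piece 1, then r[5]=38)
r[7] = 46  (first piece 1, then r[6]=42)
r[8] = 60  (first piece 4, then r[4]=30)
r[9] = 68  (first piece 4, then r[5]=38)
r[10] = 76  (first piece 5, then r[5]=38)
Maximum revenue is ₹76.
Now minimize piece count subject to staying optimal: for each k, pieces[k] = 1 + min over i with p[i]+r[k−i]=r[k] of pieces[k−i].
pieces[7] = 3
pieces[8] = 2
pieces[9] = 2
pieces[10] = 2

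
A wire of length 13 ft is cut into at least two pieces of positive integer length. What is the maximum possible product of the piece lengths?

Define m[k] = max over 1≤i<k of i · max(k−i, m[k−i]); the inner max lets the remainder stay uncut if that's better.
Small cases: m[2]=1, m[3]=2, m[4]=4, m[5]=6, m[6]=9.
m[7] = 2·max(5,6) = 2·6 = 12
m[8] = 2·max(6,9) = 2·9 = 18
m[9] = 3·max(6,9) = 3·9 = 27
m[10] = 2·max(8,18) = 2·18 = 36
m[11] = 2·max(9,27) = 2·27 = 54
m[12] = 3·max(9,27) = 3·27 = 81
m[13] = 2·max(11,54) = 2·54 = 108
One optimal split: 3 + 3 + 3 + 2 + 2; product 3·3·3·2·2 = 108.

108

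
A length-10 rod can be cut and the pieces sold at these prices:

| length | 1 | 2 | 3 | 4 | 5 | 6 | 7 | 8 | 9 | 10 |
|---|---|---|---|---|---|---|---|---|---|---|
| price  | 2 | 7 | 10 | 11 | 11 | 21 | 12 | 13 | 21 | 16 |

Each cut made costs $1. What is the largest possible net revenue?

Build r[k] bottom-up: r[k] = max over allowed piece i of (p[i] + r[k−i]) − 1 per cut.
r[1] = 2
r[2] = 7
r[3] = 10
r[4] = 13  (first piece 2, then r[2]=7)
r[5] = 16  (first piece 2, then r[3]=10)
r[6] = 21
r[7] = 22  (first piece 1, then r[6]=21)
r[8] = 27  (first piece 2, then r[6]=21)
r[9] = 30  (first piece 3, then r[6]=21)
r[10] = 33  (first piece 2, then r[8]=27)
One optimal plan: pieces 6 + 2 + 2 (2 cuts) → $35 − $2 = $33.

33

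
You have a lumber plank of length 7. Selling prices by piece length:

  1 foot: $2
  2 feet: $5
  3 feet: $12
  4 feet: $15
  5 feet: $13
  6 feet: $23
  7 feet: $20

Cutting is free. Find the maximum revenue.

Let R[k] be the best obtainable value from length k. For each k, try every first piece i and keep the best of price[i] + R[k−i].
R[1] = 2
R[2] = 5
R[3] = 12
R[4] = 15
R[5] = 17  (first piece 1, then R[4]=15)
R[6] = 24  (first piece 3, then R[3]=12)
R[7] = 27  (first piece 3, then R[4]=15)
One optimal cutting: 4 + 3 → $15 + $12 = $27.

27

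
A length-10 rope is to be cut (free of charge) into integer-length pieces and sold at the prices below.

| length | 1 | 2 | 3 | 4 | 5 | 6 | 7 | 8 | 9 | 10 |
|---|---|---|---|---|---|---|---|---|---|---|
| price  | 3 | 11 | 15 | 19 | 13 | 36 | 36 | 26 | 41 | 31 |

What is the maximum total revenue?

58

Consider every possible first cut. best[k] is the best of p[i]+best[k−i] over all sellable i≤k.
best[1] = 3
best[2] = max(3+3, 11+0) = 11
best[3] = max(3+11, 11+3, 15+0) = 15
best[4] = max(3+15, 11+11, 15+3, 19+0) = 22
best[5] = max(3+22, 11+15, 15+11, 19+3, 13+0) = 26
best[6] = max(3+26, 11+22, 15+15, 19+11, 13+3, 36+0) = 36
best[7] = max(3+36, 11+26, 15+22, …, 36+3, 36+0) = 39
best[8] = max(3+39, 11+36, 15+26, …, 36+3, 26+0) = 47
best[9] = max(3+47, 11+39, 15+36, …, 26+3, 41+0) = 51
best[10] = max(3+51, 11+47, 15+39, …, 41+3, 31+0) = 58
One optimal cutting: 6 + 2 + 2 → $36 + $11 + $11 = $58.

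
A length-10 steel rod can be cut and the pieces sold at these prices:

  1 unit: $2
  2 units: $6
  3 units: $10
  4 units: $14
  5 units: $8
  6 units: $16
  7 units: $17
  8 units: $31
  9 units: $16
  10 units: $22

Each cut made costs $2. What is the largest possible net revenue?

35

Build r[k] bottom-up: r[k] = max over allowed piece i of (p[i] + r[k−i]) − 2 per cut.
r[1] = 2
r[2] = 6
r[3] = 10
r[4] = 14
r[5] = 14  (first piece 1, then r[4]=14)
r[6] = 18  (first piece 2, then r[4]=14)
r[7] = 22  (first piece 3, then r[4]=14)
r[8] = 31
r[9] = 31  (first piece 1, then r[8]=31)
r[10] = 35  (first piece 2, then r[8]=31)
One optimal plan: pieces 8 + 2 (1 cut) → $37 − $2 = $35.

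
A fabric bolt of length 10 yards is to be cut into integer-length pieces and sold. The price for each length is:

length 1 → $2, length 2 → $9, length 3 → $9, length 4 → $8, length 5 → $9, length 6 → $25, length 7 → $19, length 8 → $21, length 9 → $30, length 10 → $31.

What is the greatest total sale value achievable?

45

Build R[k] bottom-up: R[k] = max over allowed piece i of (p[i] + R[k−i]).
R[1] = 2
R[2] = 9
R[3] = 11  (first piece 1, then R[2]=9)
R[4] = 18  (first piece 2, then R[2]=9)
R[5] = 20  (first piece 1, then R[4]=18)
R[6] = 27  (first piece 2, then R[4]=18)
R[7] = 29  (first piece 1, then R[6]=27)
R[8] = 36  (first piece 2, then R[6]=27)
R[9] = 38  (first piece 1, then R[8]=36)
R[10] = 45  (first piece 2, then R[8]=36)
One optimal cutting: 2 + 2 + 2 + 2 + 2 → $9 + $9 + $9 + $9 + $9 = $45.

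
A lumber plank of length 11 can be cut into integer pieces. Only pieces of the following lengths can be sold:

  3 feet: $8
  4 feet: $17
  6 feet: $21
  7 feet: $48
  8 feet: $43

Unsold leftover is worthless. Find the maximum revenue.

Build r[k] bottom-up: r[k] = max over allowed piece i of (p[i] + r[k−i]).
r[1] = 0
r[2] = 0
r[3] = 8
r[4] = 17
r[5] = 17
r[6] = 21
r[7] = 48
r[8] = 48
r[9] = 48
r[10] = 56  (first piece 3, then r[7]=48)
r[11] = 65  (first piece 4, then r[7]=48)
One optimal cutting: 7 + 4 → $65.

65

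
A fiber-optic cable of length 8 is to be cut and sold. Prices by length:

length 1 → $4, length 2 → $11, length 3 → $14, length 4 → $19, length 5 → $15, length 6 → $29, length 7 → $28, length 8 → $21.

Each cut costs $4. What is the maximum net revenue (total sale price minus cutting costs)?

36

Consider every possible first cut. net[k] is the best of p[i]+net[k−i] over all sellable i≤k, charging 4 whenever i<k.
net[1] = 4
net[2] = 11
net[3] = 14
net[4] = 19
net[5] = 21  (first piece 2, then net[3]=14)
net[6] = 29
net[7] = 29  (first piece 1, then net[6]=29)
net[8] = 36  (first piece 2, then net[6]=29)
One optimal plan: pieces 6 + 2 (1 cut) → $40 − $4 = $36.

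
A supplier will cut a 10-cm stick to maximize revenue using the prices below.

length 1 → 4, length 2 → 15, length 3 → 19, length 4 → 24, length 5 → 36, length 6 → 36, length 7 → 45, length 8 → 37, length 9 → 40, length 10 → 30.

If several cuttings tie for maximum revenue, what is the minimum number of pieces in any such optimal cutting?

Let r[k] be the best obtainable value from length k. For each k, try every first piece i and keep the best of price[i] + r[k−i].
r[1] = 4
r[2] = max(4+4, 15+0) = 15
r[3] = max(4+15, 15+4, 19+0) = 19
r[4] = max(4+19, 15+15, 19+4, 24+0) = 30
r[5] = max(4+30, 15+19, 19+15, 24+4, 36+0) = 36
r[6] = max(4+36, 15+30, 19+19, 24+15, 36+4, 36+0) = 45
r[7] = max(4+45, 15+36, 19+30, …, 36+4, 45+0) = 51
r[8] = max(4+51, 15+45, 19+36, …, 45+4, 37+0) = 60
r[9] = max(4+60, 15+51, 19+45, …, 37+4, 40+0) = 66
r[10] = max(4+66, 15+60, 19+51, …, 40+4, 30+0) = 75
Maximum revenue is 75.
Now minimize piece count subject to staying optimal: for each k, pieces[k] = 1 + min over i with p[i]+r[k−i]=r[k] of pieces[k−i].
pieces[7] = 2
pieces[8] = 4
pieces[9] = 3
pieces[10] = 5

5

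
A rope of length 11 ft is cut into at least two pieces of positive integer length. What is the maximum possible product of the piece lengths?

Define g[k] = max over 1≤i<k of i · max(k−i, g[k−i]); the inner max lets the remainder stay uncut if that's better.
g[2] = 1·max(1,0) = 1·1 = 1
g[3] = max(1·2, 2·1) = 2
g[4] = max(1·3, 2·2, 3·1) = 4
g[5] = max(1·4, 2·3, 3·2, 4·1) = 6
g[6] = max(1·6, 2·4, 3·3, 4·2, 5·1) = 9
g[7] = max(1·9, 2·6, 3·4, 4·3, 5·2, 6·1) = 12
g[8] = max(1·12, 2·9, 3·6, …, 6·2, 7·1) = 18
g[9] = max(1·18, 2·12, 3·9, …, 7·2, 8·1) = 27
g[10] = max(1·27, 2·18, 3·12, …, 8·2, 9·1) = 36
g[11] = max(1·36, 2·27, 3·18, …, 9·2, 10·1) = 54
One optimal split: 3 + 3 + 3 + 2; product 3·3·3·2 = 54.

54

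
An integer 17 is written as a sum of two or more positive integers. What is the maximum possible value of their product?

486

Define P[k] = max over 1≤i<k of i · max(k−i, P[k−i]); the inner max lets the remainder stay uncut if that's better.
Small cases: P[2]=1, P[3]=2, P[4]=4, P[5]=6, P[6]=9, P[7]=12, P[8]=18, P[9]=27, P[10]=36, P[11]=54, P[12]=81.
P[13] = max(1·81, 2·54, 3·36, …, 11·2, 12·1) = 108
P[14] = max(1·108, 2·81, 3·54, …, 12·2, 13·1) = 162
P[15] = max(1·162, 2·108, 3·81, …, 13·2, 14·1) = 243
P[16] = max(1·243, 2·162, 3·108, …, 14·2, 15·1) = 324
P[17] = max(1·324, 2·243, 3·162, …, 15·2, 16·1) = 486
One optimal split: 3 + 3 + 3 + 3 + 3 + 2; product 3·3·3·3·3·2 = 486.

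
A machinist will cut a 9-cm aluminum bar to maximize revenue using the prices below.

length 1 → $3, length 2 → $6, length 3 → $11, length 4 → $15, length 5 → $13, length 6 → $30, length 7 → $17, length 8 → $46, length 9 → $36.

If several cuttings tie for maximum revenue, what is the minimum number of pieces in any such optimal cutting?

2

Consider every possible first cut. r[k] is the best of p[i]+r[k−i] over all sellable i≤k.
r[1] = 3
r[2] = max(3+3, 6+0) = 6
r[3] = max(3+6, 6+3, 11+0) = 11
r[4] = max(3+11, 6+6, 11+3, 15+0) = 15
r[5] = max(3+15, 6+11, 11+6, 15+3, 13+0) = 18
r[6] = max(3+18, 6+15, 11+11, 15+6, 13+3, 30+0) = 30
r[7] = max(3+30, 6+18, 11+15, …, 30+3, 17+0) = 33
r[8] = max(3+33, 6+30, 11+18, …, 17+3, 46+0) = 46
r[9] = max(3+46, 6+33, 11+30, …, 46+3, 36+0) = 49
Maximum revenue is $49.
Now minimize piece count subject to staying optimal: for each k, pieces[k] = 1 + min over i with p[i]+r[k−i]=r[k] of pieces[k−i].
pieces[6] = 1
pieces[7] = 2
pieces[8] = 1
pieces[9] = 2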